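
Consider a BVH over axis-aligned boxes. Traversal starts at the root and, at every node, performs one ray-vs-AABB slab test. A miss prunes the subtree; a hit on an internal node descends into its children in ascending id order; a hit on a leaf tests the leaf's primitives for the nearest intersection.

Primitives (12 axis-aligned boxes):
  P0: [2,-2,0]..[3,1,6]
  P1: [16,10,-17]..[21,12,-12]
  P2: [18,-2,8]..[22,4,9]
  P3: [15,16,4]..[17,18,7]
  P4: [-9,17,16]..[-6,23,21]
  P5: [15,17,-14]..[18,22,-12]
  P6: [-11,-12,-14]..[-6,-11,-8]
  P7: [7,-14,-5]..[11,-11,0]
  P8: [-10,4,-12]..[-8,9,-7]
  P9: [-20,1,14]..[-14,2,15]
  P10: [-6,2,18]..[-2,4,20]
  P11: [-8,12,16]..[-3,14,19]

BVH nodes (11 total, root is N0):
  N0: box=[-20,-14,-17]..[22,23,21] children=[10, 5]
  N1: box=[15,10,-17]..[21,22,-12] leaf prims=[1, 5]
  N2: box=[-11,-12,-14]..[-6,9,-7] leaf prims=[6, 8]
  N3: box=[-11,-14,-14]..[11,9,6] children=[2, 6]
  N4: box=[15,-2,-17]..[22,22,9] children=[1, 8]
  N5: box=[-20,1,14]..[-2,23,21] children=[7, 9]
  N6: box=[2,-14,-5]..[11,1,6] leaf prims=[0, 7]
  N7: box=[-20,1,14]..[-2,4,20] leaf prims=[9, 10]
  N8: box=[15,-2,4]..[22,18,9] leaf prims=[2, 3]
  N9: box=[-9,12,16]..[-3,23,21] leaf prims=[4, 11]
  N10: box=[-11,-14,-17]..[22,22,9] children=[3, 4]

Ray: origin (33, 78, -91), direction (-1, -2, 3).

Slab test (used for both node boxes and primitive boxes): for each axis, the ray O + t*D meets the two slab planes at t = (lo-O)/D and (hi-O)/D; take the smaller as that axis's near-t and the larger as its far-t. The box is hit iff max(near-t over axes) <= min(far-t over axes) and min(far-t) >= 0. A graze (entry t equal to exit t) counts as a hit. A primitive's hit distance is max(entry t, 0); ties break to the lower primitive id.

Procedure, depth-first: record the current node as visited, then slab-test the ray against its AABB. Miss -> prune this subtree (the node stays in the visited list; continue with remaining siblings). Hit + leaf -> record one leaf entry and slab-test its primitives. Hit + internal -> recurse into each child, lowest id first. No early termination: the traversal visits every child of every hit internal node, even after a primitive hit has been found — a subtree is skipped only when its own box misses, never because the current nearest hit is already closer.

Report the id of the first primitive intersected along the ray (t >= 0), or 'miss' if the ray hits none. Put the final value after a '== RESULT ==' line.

Walk:
N0 x:[11,53] y:[55/2,46] z:[74/3,112/3] -> hit [55/2,112/3], descend [5, 10]
  N5 x:[35,53] y:[55/2,77/2] z:[35,112/3] -> hit [35,112/3], descend [7, 9]
    N7 x:[35,53] y:[37,77/2] z:[35,37] -> hit [37,37] leaf, test {P9(miss), P10@t=37}
    N9 x:[36,42] y:[55/2,33] z:[107/3,112/3] -> miss, prune
  N10 x:[11,44] y:[28,46] z:[74/3,100/3] -> hit [28,100/3], descend [3, 4]
    N3 x:[22,44] y:[69/2,46] z:[77/3,97/3] -> miss, prune
    N4 x:[11,18] y:[28,40] z:[74/3,100/3] -> miss, prune

Summary -> nodes [0, 5, 7, 9, 10, 3, 4]; box-tests=7; leaf-entries=1; first=P10

== RESULT ==
10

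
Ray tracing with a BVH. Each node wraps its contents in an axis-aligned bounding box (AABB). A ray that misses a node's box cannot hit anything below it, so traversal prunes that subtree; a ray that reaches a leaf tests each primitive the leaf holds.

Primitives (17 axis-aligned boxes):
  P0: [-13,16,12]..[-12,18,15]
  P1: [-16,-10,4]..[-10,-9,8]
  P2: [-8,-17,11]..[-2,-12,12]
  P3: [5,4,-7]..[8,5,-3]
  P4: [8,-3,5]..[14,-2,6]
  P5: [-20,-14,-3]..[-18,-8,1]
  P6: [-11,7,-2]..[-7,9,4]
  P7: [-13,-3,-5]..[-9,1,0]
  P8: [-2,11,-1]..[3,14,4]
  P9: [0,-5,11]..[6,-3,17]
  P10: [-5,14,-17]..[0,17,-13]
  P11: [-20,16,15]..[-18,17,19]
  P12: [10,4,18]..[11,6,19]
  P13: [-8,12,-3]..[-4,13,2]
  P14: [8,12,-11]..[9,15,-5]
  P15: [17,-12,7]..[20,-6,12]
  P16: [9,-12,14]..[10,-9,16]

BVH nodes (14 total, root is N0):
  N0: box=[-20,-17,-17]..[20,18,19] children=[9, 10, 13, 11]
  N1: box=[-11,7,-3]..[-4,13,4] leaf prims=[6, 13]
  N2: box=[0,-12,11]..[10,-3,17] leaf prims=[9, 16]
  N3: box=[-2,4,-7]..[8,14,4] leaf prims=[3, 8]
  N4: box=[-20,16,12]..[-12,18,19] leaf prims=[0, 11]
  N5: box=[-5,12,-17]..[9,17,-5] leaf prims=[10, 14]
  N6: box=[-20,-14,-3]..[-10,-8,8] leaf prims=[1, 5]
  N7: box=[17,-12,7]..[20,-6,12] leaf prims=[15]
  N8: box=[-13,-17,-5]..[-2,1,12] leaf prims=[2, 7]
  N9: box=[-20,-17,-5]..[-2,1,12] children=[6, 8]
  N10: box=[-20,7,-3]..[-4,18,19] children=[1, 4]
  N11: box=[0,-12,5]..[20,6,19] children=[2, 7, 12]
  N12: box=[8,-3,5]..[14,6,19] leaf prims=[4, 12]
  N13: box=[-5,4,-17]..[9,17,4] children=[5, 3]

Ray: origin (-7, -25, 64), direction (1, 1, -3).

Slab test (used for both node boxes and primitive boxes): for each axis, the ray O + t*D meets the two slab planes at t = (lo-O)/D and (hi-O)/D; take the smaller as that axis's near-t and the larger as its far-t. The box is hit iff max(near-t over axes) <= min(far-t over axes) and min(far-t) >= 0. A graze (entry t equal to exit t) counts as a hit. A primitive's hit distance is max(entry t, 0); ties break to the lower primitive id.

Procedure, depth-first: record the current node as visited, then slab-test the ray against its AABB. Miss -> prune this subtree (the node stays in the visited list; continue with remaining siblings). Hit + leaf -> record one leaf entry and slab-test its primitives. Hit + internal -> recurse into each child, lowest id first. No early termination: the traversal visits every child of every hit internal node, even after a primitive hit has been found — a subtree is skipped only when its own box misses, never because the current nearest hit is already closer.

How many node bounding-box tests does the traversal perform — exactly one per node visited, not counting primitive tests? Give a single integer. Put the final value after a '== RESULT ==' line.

Walk:
N0 x:[-13,27] y:[8,43] z:[15,27] -> hit [15,27], descend [9, 10, 11, 13]
  N9 x:[-13,5] y:[8,26] z:[52/3,23] -> miss, prune
  N10 x:[-13,3] y:[32,43] z:[15,67/3] -> miss, prune
  N11 x:[7,27] y:[13,31] z:[15,59/3] -> hit [15,59/3], descend [2, 7, 12]
    N2 x:[7,17] y:[13,22] z:[47/3,53/3] -> hit [47/3,17] leaf, test {P9(miss), P16@t=16}
    N7 x:[24,27] y:[13,19] z:[52/3,19] -> miss, prune
    N12 x:[15,21] y:[22,31] z:[15,59/3] -> miss, prune
  N13 x:[2,16] y:[29,42] z:[20,27] -> miss, prune

Visited [0, 9, 10, 11, 2, 7, 12, 13]. Tests: 8 box, 1 leaf. Nearest: P16.

== RESULT ==
8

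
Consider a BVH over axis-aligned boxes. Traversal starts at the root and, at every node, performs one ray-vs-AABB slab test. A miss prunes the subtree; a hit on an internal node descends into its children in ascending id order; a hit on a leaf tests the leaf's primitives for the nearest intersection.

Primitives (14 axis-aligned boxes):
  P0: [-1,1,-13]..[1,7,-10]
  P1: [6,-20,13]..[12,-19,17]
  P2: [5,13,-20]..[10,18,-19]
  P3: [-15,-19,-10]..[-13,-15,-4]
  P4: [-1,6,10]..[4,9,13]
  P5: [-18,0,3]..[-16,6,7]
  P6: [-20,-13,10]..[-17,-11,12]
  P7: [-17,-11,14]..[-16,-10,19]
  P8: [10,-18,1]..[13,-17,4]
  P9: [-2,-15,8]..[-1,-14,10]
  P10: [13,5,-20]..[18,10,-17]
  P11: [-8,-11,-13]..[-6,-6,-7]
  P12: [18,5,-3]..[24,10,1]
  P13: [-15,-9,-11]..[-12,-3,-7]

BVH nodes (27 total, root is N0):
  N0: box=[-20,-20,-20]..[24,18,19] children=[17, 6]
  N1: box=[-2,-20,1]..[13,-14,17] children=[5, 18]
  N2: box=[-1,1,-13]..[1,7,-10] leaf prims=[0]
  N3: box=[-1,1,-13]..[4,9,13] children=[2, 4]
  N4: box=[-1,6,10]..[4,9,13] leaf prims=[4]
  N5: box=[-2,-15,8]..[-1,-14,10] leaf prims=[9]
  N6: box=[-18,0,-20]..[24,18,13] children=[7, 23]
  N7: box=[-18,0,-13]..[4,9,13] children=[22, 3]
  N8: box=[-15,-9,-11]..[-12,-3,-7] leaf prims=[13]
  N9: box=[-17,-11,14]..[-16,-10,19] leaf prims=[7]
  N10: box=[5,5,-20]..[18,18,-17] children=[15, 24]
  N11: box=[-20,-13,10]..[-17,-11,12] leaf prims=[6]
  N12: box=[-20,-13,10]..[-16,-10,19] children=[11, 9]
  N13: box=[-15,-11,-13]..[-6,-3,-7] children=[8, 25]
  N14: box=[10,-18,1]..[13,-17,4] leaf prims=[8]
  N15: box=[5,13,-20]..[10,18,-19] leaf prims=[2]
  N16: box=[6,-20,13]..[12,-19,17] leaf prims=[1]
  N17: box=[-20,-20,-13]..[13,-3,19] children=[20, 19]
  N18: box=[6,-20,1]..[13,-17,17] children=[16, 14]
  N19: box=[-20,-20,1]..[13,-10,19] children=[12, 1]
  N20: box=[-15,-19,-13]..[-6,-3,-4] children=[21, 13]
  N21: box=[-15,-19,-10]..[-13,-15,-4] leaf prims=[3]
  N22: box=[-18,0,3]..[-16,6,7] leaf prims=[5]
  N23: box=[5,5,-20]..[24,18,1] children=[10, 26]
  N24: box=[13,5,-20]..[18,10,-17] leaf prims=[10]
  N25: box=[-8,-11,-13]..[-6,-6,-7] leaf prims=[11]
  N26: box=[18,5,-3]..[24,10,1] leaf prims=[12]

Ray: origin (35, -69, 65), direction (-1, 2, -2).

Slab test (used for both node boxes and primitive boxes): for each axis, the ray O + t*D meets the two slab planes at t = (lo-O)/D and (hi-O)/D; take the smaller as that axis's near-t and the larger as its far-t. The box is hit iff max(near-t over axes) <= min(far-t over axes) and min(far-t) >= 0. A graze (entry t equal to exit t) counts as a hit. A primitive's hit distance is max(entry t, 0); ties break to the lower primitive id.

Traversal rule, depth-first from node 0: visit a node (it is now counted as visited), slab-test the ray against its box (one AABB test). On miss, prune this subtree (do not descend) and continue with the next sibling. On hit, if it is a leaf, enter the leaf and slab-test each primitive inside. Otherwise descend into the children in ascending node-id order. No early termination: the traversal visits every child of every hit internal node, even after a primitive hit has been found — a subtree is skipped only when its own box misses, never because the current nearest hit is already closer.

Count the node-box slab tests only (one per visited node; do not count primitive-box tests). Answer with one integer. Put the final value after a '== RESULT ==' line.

Walk:
N0 x:[11,55] y:[49/2,87/2] z:[23,85/2] -> hit [49/2,85/2], descend [6, 17]
  N6 x:[11,53] y:[69/2,87/2] z:[26,85/2] -> hit [69/2,85/2], descend [7, 23]
    N7 x:[31,53] y:[69/2,39] z:[26,39] -> hit [69/2,39], descend [3, 22]
      N3 x:[31,36] y:[35,39] z:[26,39] -> hit [35,36], descend [2, 4]
        N2 x:[34,36] y:[35,38] z:[75/2,39] -> miss, prune
        N4 x:[31,36] y:[75/2,39] z:[26,55/2] -> miss, prune
      N22 x:[51,53] y:[69/2,75/2] z:[29,31] -> miss, prune
    N23 x:[11,30] y:[37,87/2] z:[32,85/2] -> miss, prune
  N17 x:[22,55] y:[49/2,33] z:[23,39] -> hit [49/2,33], descend [19, 20]
    N19 x:[22,55] y:[49/2,59/2] z:[23,32] -> hit [49/2,59/2], descend [1, 12]
      N1 x:[22,37] y:[49/2,55/2] z:[24,32] -> hit [49/2,55/2], descend [5, 18]
        N5 x:[36,37] y:[27,55/2] z:[55/2,57/2] -> miss, prune
        N18 x:[22,29] y:[49/2,26] z:[24,32] -> hit [49/2,26], descend [14, 16]
          N14 x:[22,25] y:[51/2,26] z:[61/2,32] -> miss, prune
          N16 x:[23,29] y:[49/2,25] z:[24,26] -> hit [49/2,25] leaf, test {P1@t=49/2}
      N12 x:[51,55] y:[28,59/2] z:[23,55/2] -> miss, prune
    N20 x:[41,50] y:[25,33] z:[69/2,39] -> miss, prune

Summary -> nodes [0, 6, 7, 3, 2, 4, 22, 23, 17, 19, 1, 5, 18, 14, 16, 12, 20]; box-tests=17; leaf-entries=1; first=P1

== RESULT ==
17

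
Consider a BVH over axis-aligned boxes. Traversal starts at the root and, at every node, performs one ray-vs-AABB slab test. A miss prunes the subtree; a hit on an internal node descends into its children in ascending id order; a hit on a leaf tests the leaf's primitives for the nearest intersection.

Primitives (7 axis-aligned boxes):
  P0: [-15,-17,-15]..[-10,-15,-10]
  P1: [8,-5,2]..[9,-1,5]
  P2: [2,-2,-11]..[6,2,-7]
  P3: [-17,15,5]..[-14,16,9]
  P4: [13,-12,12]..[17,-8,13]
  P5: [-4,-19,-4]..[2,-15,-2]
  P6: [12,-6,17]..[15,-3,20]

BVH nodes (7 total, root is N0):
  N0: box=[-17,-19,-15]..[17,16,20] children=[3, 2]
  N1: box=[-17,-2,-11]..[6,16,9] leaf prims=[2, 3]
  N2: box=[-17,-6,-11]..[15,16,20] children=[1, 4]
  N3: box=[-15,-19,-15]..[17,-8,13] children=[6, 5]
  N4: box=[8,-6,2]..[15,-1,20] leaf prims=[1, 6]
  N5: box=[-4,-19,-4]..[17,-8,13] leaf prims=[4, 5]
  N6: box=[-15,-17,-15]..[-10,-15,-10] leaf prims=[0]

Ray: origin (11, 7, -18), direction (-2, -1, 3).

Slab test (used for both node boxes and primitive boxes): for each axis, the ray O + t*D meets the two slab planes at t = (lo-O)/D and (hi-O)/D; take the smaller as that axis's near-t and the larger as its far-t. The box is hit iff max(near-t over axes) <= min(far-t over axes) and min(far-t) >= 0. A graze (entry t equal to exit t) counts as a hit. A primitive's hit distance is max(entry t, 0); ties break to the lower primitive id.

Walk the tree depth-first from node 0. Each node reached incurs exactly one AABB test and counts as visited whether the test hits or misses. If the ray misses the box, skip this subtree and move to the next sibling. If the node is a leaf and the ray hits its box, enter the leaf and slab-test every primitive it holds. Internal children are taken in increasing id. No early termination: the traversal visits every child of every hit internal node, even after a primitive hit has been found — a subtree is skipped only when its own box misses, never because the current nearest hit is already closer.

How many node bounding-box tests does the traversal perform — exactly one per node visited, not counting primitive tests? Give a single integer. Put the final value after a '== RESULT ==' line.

Walk:
N0 x:[-3,14] y:[-9,26] z:[1,38/3] -> hit [1,38/3], descend [2, 3]
  N2 x:[-2,14] y:[-9,13] z:[7/3,38/3] -> hit [7/3,38/3], descend [1, 4]
    N1 x:[5/2,14] y:[-9,9] z:[7/3,9] -> hit [5/2,9] leaf, test {P2(miss), P3(miss)}
    N4 x:[-2,3/2] y:[8,13] z:[20/3,38/3] -> miss, prune
  N3 x:[-3,13] y:[15,26] z:[1,31/3] -> miss, prune

5 AABB tests over nodes [0, 2, 1, 4, 3]; 1 leaf entered; closest miss.

== RESULT ==
5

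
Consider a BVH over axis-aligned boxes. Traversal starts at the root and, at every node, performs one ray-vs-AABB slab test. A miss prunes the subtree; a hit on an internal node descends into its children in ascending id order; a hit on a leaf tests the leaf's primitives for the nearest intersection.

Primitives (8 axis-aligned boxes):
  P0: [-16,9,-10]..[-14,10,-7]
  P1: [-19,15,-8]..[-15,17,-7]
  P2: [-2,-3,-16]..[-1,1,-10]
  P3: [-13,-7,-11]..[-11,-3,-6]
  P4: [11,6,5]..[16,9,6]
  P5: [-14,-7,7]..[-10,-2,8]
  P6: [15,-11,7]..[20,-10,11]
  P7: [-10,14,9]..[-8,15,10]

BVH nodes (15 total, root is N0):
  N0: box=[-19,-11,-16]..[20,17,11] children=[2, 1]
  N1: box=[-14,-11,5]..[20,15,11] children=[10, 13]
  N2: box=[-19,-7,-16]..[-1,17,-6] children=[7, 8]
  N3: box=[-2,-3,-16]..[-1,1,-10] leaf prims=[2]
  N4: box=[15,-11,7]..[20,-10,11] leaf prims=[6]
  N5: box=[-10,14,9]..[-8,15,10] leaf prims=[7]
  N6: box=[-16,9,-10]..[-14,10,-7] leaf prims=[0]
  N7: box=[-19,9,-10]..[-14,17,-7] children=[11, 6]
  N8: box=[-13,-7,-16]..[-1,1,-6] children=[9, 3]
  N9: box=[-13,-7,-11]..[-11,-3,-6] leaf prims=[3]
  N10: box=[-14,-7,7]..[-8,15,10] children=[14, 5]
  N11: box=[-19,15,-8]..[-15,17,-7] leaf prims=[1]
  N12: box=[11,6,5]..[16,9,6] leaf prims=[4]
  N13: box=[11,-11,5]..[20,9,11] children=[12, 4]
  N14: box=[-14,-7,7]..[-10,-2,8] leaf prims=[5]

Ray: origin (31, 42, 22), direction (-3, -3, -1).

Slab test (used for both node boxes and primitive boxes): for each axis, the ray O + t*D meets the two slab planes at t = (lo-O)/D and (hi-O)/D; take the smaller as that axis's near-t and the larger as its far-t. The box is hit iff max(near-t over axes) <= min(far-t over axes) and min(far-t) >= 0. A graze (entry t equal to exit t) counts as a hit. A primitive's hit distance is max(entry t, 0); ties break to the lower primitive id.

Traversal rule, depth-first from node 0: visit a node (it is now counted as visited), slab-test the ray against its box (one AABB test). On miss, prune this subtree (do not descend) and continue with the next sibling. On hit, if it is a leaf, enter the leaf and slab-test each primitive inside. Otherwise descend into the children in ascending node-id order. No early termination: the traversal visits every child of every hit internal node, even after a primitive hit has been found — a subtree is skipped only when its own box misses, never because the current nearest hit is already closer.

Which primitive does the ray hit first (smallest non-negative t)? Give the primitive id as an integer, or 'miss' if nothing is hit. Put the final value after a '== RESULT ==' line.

Walk:
N0 x:[11/3,50/3] y:[25/3,53/3] z:[11,38] -> hit [11,50/3], descend [1, 2]
  N1 x:[11/3,15] y:[9,53/3] z:[11,17] -> hit [11,15], descend [10, 13]
    N10 x:[13,15] y:[9,49/3] z:[12,15] -> hit [13,15], descend [5, 14]
      N5 x:[13,41/3] y:[9,28/3] z:[12,13] -> miss, prune
      N14 x:[41/3,15] y:[44/3,49/3] z:[14,15] -> hit [44/3,15] leaf, test {P5@t=44/3}
    N13 x:[11/3,20/3] y:[11,53/3] z:[11,17] -> miss, prune
  N2 x:[32/3,50/3] y:[25/3,49/3] z:[28,38] -> miss, prune

Summary -> nodes [0, 1, 10, 5, 14, 13, 2]; box-tests=7; leaf-entries=1; first=P5

== RESULT ==
5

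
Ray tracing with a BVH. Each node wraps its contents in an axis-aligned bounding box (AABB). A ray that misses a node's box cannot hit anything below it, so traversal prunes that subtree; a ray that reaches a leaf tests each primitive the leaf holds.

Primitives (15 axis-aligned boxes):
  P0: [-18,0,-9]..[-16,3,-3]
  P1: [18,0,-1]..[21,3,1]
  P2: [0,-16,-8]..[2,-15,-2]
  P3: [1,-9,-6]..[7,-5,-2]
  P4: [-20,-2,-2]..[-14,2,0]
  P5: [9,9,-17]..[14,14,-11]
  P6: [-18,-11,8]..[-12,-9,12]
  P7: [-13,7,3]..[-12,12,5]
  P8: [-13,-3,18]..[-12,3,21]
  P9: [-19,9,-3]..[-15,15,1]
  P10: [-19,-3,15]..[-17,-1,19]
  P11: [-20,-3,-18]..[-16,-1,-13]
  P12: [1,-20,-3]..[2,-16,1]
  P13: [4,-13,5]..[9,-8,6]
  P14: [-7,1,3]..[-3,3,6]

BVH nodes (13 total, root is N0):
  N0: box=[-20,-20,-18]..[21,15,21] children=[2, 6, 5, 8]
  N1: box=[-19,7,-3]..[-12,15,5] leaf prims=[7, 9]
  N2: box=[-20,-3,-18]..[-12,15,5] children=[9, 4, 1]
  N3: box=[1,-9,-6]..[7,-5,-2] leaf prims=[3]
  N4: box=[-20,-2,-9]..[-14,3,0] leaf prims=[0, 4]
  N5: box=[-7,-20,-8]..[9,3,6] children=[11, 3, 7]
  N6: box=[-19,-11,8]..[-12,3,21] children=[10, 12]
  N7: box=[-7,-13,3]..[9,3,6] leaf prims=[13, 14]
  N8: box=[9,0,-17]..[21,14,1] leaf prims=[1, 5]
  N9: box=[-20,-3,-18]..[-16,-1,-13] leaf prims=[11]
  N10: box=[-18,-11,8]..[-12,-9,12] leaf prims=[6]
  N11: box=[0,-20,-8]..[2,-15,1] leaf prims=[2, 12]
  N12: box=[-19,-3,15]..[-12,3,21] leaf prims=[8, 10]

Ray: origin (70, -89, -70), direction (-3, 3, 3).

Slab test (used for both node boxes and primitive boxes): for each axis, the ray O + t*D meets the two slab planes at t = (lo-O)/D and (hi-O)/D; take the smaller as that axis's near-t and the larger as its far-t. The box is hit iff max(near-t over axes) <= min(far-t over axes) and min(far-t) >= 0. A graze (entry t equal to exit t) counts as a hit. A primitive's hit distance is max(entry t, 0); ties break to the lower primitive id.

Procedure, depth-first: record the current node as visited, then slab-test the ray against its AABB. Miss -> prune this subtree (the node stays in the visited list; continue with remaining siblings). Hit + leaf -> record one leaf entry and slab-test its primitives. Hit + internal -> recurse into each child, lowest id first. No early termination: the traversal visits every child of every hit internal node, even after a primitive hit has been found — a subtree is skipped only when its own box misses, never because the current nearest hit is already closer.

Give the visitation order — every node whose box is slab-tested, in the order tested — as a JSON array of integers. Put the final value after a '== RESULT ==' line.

Walk:
N0 x:[49/3,30] y:[23,104/3] z:[52/3,91/3] -> hit [23,30], descend [2, 5, 6, 8]
  N2 x:[82/3,30] y:[86/3,104/3] z:[52/3,25] -> miss, prune
  N5 x:[61/3,77/3] y:[23,92/3] z:[62/3,76/3] -> hit [23,76/3], descend [3, 7, 11]
    N3 x:[21,23] y:[80/3,28] z:[64/3,68/3] -> miss, prune
    N7 x:[61/3,77/3] y:[76/3,92/3] z:[73/3,76/3] -> hit [76/3,76/3] leaf, test {P13(miss), P14(miss)}
    N11 x:[68/3,70/3] y:[23,74/3] z:[62/3,71/3] -> hit [23,70/3] leaf, test {P2(miss), P12@t=23}
  N6 x:[82/3,89/3] y:[26,92/3] z:[26,91/3] -> hit [82/3,89/3], descend [10, 12]
    N10 x:[82/3,88/3] y:[26,80/3] z:[26,82/3] -> miss, prune
    N12 x:[82/3,89/3] y:[86/3,92/3] z:[85/3,91/3] -> hit [86/3,89/3] leaf, test {P8(miss), P10@t=29}
  N8 x:[49/3,61/3] y:[89/3,103/3] z:[53/3,71/3] -> miss, prune

Visited [0, 2, 5, 3, 7, 11, 6, 10, 12, 8]. Tests: 10 box, 3 leaf. Nearest: P12.

== RESULT ==
[0, 2, 5, 3, 7, 11, 6, 10, 12, 8]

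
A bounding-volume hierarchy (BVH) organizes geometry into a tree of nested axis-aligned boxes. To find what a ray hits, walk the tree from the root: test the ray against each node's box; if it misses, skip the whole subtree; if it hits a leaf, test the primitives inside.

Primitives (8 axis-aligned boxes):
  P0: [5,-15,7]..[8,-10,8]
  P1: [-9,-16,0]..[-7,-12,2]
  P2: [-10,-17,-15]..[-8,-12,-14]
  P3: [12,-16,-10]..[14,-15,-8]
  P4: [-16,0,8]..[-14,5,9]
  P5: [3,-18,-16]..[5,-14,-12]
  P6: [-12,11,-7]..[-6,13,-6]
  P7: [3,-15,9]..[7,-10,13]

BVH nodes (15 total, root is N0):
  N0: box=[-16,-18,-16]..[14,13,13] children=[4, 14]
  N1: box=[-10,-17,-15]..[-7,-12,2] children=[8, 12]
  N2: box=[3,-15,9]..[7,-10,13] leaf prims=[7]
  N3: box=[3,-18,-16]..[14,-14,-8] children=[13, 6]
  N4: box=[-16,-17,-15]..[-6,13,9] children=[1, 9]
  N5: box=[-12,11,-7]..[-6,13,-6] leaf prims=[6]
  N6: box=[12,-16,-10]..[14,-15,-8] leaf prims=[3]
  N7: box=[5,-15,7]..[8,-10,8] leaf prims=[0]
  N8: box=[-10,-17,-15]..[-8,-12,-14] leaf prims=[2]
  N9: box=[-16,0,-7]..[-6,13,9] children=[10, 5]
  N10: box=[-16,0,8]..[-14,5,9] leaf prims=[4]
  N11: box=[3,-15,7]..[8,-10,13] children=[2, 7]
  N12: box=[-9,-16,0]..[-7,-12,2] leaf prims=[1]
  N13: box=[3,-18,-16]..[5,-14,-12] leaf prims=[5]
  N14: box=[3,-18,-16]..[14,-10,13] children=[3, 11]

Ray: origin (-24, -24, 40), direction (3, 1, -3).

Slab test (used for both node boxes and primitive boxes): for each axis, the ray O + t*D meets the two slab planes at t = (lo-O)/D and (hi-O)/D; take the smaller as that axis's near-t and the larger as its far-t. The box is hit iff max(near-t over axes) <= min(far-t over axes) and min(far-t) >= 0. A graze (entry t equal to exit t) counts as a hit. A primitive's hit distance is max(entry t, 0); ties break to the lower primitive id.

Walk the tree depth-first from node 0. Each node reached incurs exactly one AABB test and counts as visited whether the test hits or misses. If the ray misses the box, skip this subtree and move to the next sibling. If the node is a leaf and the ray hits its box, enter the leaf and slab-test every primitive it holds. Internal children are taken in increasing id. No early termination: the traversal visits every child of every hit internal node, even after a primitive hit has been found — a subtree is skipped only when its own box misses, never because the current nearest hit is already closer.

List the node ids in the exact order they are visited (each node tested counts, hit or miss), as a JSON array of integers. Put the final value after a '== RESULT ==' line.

Traverse from the root:
N0 x:[8/3,38/3] y:[6,37] z:[9,56/3] -> hit [9,38/3], descend [4, 14]
  N4 x:[8/3,6] y:[7,37] z:[31/3,55/3] -> miss, prune
  N14 x:[9,38/3] y:[6,14] z:[9,56/3] -> hit [9,38/3], descend [3, 11]
    N3 x:[9,38/3] y:[6,10] z:[16,56/3] -> miss, prune
    N11 x:[9,32/3] y:[9,14] z:[9,11] -> hit [9,32/3], descend [2, 7]
      N2 x:[9,31/3] y:[9,14] z:[9,31/3] -> hit [9,31/3] leaf, test {P7@t=9}
      N7 x:[29/3,32/3] y:[9,14] z:[32/3,11] -> hit [32/3,32/3] leaf, test {P0@t=32/3}

Visited [0, 4, 14, 3, 11, 2, 7]. Tests: 7 box, 2 leaf. Nearest: P7.

== RESULT ==
[0, 4, 14, 3, 11, 2, 7]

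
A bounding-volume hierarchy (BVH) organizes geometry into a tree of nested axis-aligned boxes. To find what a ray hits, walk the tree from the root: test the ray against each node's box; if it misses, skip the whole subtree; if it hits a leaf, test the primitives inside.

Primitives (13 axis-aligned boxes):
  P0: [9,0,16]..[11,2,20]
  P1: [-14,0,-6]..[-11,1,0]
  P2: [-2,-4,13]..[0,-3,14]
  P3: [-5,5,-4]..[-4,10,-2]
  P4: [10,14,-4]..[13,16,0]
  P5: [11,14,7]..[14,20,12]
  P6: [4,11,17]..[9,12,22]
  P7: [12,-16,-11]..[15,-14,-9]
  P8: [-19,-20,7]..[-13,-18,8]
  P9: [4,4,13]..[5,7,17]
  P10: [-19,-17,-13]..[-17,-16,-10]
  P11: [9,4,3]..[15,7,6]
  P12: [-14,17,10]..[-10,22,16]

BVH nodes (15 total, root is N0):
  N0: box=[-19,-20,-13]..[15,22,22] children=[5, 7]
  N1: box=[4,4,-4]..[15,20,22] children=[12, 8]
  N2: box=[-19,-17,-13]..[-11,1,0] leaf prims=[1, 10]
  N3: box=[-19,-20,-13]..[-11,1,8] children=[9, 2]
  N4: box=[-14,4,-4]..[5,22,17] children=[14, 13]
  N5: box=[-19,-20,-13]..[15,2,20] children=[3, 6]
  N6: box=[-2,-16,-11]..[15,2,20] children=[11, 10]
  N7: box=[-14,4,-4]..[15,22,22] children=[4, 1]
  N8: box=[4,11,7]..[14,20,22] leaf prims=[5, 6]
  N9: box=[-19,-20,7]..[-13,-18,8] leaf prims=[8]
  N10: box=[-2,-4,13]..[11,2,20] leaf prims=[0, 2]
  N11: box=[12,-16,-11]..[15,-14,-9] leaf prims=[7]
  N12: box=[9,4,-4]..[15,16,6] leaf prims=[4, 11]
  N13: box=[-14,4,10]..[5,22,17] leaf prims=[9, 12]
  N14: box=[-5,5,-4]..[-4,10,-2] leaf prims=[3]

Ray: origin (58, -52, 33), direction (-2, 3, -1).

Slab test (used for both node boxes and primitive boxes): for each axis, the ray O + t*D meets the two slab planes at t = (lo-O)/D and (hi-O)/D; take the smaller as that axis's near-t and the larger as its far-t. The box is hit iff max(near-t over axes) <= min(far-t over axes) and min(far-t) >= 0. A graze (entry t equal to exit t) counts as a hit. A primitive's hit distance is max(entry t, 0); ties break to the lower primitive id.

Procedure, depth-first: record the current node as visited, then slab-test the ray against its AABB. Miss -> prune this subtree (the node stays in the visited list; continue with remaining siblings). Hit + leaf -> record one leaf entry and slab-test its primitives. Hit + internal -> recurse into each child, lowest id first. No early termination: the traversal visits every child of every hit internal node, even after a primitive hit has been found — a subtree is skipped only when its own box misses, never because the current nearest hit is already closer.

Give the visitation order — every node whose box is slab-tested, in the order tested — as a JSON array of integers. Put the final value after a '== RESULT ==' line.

Traverse from the root:
N0 x:[43/2,77/2] y:[32/3,74/3] z:[11,46] -> hit [43/2,74/3], descend [5, 7]
  N5 x:[43/2,77/2] y:[32/3,18] z:[13,46] -> miss, prune
  N7 x:[43/2,36] y:[56/3,74/3] z:[11,37] -> hit [43/2,74/3], descend [1, 4]
    N1 x:[43/2,27] y:[56/3,24] z:[11,37] -> hit [43/2,24], descend [8, 12]
      N8 x:[22,27] y:[21,24] z:[11,26] -> hit [22,24] leaf, test {P5@t=22, P6(miss)}
      N12 x:[43/2,49/2] y:[56/3,68/3] z:[27,37] -> miss, prune
    N4 x:[53/2,36] y:[56/3,74/3] z:[16,37] -> miss, prune

7 AABB tests over nodes [0, 5, 7, 1, 8, 12, 4]; 1 leaf entered; closest P5.

== RESULT ==
[0, 5, 7, 1, 8, 12, 4]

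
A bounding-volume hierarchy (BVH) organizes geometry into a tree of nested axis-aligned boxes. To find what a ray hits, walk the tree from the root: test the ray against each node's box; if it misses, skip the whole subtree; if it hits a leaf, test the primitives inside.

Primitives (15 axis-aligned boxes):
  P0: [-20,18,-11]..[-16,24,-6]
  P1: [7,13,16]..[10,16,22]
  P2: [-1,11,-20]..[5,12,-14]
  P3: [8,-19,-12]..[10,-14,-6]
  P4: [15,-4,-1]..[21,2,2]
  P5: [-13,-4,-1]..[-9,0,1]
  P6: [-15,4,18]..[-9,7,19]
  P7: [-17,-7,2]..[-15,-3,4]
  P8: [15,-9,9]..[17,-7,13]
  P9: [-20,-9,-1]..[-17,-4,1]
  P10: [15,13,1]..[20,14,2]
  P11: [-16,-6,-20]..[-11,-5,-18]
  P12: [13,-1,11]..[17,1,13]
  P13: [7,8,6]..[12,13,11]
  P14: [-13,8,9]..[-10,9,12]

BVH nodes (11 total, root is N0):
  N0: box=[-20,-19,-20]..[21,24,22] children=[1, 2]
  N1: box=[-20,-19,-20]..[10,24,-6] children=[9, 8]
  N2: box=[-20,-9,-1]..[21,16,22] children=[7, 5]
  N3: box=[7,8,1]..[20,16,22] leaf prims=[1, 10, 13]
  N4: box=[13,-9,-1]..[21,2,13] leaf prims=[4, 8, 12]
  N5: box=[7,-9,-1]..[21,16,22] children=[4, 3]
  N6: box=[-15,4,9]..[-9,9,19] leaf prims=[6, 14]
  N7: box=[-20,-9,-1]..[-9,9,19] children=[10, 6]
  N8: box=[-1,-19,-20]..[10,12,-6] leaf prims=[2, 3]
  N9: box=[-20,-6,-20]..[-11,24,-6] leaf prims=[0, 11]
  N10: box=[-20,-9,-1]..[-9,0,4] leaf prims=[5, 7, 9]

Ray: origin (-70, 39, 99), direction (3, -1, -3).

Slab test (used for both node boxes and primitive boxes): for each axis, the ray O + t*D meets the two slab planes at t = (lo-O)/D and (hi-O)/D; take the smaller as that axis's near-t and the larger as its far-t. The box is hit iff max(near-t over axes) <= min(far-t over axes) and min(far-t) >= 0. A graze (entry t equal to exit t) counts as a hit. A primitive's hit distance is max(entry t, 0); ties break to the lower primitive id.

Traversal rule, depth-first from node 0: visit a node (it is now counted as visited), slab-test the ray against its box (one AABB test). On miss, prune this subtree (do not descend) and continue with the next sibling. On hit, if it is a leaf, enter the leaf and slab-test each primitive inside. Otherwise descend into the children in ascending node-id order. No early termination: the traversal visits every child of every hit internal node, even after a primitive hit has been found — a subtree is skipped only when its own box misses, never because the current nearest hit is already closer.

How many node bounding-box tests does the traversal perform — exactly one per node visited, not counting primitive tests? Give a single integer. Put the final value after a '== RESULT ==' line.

Trace the traversal:
N0 x:[50/3,91/3] y:[15,58] z:[77/3,119/3] -> hit [77/3,91/3], descend [1, 2]
  N1 x:[50/3,80/3] y:[15,58] z:[35,119/3] -> miss, prune
  N2 x:[50/3,91/3] y:[23,48] z:[77/3,100/3] -> hit [77/3,91/3], descend [5, 7]
    N5 x:[77/3,91/3] y:[23,48] z:[77/3,100/3] -> hit [77/3,91/3], descend [3, 4]
      N3 x:[77/3,30] y:[23,31] z:[77/3,98/3] -> hit [77/3,30] leaf, test {P1@t=77/3, P10(miss), P13(miss)}
      N4 x:[83/3,91/3] y:[37,48] z:[86/3,100/3] -> miss, prune
    N7 x:[50/3,61/3] y:[30,48] z:[80/3,100/3] -> miss, prune

Visited [0, 1, 2, 5, 3, 4, 7]. Tests: 7 box, 1 leaf. Nearest: P1.

== RESULT ==
7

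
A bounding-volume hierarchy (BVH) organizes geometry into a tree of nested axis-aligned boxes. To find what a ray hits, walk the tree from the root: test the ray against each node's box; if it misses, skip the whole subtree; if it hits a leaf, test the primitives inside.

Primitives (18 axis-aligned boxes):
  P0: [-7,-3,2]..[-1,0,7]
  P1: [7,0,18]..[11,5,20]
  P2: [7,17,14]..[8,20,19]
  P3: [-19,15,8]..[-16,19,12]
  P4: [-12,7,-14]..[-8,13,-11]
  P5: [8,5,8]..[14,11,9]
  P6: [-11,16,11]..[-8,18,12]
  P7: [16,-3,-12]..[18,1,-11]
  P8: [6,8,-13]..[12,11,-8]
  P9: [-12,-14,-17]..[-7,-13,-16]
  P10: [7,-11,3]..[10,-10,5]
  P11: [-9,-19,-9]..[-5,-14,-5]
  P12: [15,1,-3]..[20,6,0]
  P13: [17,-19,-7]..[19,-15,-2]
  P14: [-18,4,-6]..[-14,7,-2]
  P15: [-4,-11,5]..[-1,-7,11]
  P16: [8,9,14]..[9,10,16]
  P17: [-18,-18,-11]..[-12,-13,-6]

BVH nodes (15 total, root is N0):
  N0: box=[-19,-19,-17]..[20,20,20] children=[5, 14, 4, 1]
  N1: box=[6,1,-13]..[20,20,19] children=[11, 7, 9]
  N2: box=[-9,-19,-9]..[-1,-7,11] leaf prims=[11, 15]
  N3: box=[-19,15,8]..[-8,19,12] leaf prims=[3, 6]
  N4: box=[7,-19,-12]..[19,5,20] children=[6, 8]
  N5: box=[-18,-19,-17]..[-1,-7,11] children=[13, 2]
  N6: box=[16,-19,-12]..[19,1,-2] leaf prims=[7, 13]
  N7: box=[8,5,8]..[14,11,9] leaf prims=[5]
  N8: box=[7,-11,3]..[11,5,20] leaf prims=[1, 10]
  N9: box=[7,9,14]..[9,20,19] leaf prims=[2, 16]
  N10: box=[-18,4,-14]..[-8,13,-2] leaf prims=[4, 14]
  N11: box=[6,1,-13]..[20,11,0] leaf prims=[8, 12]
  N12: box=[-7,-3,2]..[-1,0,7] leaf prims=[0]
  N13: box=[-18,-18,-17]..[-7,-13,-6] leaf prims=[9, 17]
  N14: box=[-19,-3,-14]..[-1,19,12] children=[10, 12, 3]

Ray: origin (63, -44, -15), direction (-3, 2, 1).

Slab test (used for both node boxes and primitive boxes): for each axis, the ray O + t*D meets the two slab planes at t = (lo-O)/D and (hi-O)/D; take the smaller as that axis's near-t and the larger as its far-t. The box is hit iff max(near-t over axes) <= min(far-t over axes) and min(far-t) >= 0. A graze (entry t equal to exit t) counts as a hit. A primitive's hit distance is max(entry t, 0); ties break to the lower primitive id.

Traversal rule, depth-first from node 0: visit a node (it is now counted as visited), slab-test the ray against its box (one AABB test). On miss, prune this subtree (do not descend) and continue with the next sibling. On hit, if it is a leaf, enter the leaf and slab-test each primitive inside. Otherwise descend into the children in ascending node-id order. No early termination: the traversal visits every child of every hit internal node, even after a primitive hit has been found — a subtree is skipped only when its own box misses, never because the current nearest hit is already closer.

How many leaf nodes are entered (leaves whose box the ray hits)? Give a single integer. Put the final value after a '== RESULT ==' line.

Walk:
N0 x:[43/3,82/3] y:[25/2,32] z:[-2,35] -> hit [43/3,82/3], descend [1, 4, 5, 14]
  N1 x:[43/3,19] y:[45/2,32] z:[2,34] -> miss, prune
  N4 x:[44/3,56/3] y:[25/2,49/2] z:[3,35] -> hit [44/3,56/3], descend [6, 8]
    N6 x:[44/3,47/3] y:[25/2,45/2] z:[3,13] -> miss, prune
    N8 x:[52/3,56/3] y:[33/2,49/2] z:[18,35] -> hit [18,56/3] leaf, test {P1(miss), P10(miss)}
  N5 x:[64/3,27] y:[25/2,37/2] z:[-2,26] -> miss, prune
  N14 x:[64/3,82/3] y:[41/2,63/2] z:[1,27] -> hit [64/3,27], descend [3, 10, 12]
    N3 x:[71/3,82/3] y:[59/2,63/2] z:[23,27] -> miss, prune
    N10 x:[71/3,27] y:[24,57/2] z:[1,13] -> miss, prune
    N12 x:[64/3,70/3] y:[41/2,22] z:[17,22] -> hit [64/3,22] leaf, test {P0@t=64/3}

Visited [0, 1, 4, 6, 8, 5, 14, 3, 10, 12]. Tests: 10 box, 2 leaf. Nearest: P0.

== RESULT ==
2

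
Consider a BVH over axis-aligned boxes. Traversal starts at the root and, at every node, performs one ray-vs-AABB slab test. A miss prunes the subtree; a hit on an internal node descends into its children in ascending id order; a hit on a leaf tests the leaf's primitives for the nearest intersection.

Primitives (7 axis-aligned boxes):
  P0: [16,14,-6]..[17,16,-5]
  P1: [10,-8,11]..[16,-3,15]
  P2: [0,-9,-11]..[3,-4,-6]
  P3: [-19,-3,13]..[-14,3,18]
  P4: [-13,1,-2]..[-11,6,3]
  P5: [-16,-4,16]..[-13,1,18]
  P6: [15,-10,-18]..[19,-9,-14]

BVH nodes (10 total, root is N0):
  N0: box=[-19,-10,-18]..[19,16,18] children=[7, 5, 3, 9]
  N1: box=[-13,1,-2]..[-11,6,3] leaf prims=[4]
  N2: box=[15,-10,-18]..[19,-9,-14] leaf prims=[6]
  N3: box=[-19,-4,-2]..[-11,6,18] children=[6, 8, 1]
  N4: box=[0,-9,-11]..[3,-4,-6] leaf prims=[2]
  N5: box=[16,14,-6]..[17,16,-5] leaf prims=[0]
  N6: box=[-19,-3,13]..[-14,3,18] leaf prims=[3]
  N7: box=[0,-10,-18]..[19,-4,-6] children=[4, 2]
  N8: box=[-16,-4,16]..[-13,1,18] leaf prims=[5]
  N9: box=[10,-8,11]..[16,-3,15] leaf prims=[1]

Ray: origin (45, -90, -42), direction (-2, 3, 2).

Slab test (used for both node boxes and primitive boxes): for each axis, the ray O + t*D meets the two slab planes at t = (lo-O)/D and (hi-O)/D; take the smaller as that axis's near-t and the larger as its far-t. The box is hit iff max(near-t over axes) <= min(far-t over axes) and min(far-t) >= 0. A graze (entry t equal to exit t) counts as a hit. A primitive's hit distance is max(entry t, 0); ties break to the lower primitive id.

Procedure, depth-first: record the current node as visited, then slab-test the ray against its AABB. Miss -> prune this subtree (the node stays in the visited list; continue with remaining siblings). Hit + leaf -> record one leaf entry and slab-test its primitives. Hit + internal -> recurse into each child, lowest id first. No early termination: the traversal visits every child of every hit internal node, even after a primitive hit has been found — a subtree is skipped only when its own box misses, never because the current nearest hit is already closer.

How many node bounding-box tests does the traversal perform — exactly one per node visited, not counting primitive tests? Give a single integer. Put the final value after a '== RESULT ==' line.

Walk:
N0 x:[13,32] y:[80/3,106/3] z:[12,30] -> hit [80/3,30], descend [3, 5, 7, 9]
  N3 x:[28,32] y:[86/3,32] z:[20,30] -> hit [86/3,30], descend [1, 6, 8]
    N1 x:[28,29] y:[91/3,32] z:[20,45/2] -> miss, prune
    N6 x:[59/2,32] y:[29,31] z:[55/2,30] -> hit [59/2,30] leaf, test {P3@t=59/2}
    N8 x:[29,61/2] y:[86/3,91/3] z:[29,30] -> hit [29,30] leaf, test {P5@t=29}
  N5 x:[14,29/2] y:[104/3,106/3] z:[18,37/2] -> miss, prune
  N7 x:[13,45/2] y:[80/3,86/3] z:[12,18] -> miss, prune
  N9 x:[29/2,35/2] y:[82/3,29] z:[53/2,57/2] -> miss, prune

order=[0, 3, 1, 6, 8, 5, 7, 9]  |boxes|=8  |leaves|=2  hit=P5

== RESULT ==
8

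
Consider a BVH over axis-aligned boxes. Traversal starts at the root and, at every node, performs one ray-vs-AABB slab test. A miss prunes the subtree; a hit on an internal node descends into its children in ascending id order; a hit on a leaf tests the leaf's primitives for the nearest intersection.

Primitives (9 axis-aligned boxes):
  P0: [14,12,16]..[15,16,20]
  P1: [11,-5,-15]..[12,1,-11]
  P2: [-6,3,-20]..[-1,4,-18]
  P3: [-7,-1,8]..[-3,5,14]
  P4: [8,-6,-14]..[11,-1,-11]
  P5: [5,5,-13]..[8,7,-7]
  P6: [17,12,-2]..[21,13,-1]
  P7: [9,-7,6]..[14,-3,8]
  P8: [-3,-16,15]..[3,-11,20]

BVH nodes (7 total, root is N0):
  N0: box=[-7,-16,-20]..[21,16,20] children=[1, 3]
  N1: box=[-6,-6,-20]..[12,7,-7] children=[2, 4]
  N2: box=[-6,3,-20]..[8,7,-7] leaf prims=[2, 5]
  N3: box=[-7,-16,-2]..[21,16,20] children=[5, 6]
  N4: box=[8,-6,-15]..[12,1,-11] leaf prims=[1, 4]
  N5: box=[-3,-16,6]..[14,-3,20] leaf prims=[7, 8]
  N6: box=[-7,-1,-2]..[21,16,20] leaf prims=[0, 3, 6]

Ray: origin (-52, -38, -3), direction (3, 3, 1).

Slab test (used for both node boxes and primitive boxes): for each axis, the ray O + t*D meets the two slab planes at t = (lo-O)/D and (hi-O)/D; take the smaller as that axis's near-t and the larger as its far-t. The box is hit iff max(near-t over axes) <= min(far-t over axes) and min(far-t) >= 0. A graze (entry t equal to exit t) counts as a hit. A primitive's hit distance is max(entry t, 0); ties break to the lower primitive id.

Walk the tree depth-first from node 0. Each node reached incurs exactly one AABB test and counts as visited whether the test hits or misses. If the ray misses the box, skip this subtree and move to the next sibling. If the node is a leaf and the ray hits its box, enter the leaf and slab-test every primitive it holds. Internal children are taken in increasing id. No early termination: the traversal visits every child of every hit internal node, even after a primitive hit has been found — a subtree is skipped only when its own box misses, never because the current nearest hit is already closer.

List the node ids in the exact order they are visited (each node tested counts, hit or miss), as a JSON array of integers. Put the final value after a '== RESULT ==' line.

Walk:
N0 x:[15,73/3] y:[22/3,18] z:[-17,23] -> hit [15,18], descend [1, 3]
  N1 x:[46/3,64/3] y:[32/3,15] z:[-17,-4] -> miss, prune
  N3 x:[15,73/3] y:[22/3,18] z:[1,23] -> hit [15,18], descend [5, 6]
    N5 x:[49/3,22] y:[22/3,35/3] z:[9,23] -> miss, prune
    N6 x:[15,73/3] y:[37/3,18] z:[1,23] -> hit [15,18] leaf, test {P0(miss), P3(miss), P6(miss)}

5 AABB tests over nodes [0, 1, 3, 5, 6]; 1 leaf entered; closest miss.

== RESULT ==
[0, 1, 3, 5, 6]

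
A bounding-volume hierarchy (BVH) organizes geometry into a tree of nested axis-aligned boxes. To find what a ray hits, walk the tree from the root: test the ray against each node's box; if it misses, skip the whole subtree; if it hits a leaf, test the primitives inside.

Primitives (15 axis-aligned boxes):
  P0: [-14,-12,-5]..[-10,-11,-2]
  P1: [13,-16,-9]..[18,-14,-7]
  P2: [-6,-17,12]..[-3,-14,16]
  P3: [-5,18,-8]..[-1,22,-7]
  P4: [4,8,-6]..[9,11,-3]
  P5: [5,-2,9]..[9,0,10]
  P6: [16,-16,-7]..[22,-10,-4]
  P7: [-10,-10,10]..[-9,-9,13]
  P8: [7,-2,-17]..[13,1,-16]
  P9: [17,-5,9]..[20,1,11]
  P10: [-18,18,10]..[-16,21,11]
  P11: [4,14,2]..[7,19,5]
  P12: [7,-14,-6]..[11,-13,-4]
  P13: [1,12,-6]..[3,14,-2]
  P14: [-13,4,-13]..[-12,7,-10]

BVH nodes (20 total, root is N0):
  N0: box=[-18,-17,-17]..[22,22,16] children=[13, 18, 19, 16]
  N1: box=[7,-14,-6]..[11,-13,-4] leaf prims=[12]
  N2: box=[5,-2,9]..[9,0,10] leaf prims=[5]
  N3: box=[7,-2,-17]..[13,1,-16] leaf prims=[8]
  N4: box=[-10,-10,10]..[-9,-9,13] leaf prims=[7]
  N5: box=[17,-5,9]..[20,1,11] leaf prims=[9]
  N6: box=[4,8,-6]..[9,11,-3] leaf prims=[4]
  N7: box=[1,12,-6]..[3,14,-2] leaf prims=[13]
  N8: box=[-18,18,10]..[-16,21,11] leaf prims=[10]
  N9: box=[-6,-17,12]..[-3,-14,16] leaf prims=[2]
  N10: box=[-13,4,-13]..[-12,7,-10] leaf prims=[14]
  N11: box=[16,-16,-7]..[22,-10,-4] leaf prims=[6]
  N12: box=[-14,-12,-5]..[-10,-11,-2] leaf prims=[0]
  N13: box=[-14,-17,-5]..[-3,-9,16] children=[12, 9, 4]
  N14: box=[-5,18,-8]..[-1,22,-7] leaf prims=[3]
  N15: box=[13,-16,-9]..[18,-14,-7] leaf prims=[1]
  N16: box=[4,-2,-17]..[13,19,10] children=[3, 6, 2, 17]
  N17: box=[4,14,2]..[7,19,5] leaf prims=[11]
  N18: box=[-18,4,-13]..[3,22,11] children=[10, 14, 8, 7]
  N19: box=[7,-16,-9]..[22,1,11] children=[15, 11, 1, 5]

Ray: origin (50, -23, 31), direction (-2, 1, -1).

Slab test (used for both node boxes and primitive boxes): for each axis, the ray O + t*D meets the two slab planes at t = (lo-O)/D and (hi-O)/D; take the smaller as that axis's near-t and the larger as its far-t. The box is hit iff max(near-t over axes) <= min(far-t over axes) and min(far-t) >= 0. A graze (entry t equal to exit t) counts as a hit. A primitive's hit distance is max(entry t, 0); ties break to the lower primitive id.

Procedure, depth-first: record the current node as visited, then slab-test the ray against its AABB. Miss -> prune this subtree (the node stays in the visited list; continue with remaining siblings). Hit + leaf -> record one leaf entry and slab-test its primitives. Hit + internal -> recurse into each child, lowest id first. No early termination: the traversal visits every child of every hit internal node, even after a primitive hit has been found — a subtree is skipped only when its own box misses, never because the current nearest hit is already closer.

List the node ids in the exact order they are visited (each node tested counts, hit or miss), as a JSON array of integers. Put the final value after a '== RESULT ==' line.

Trace the traversal:
N0 x:[14,34] y:[6,45] z:[15,48] -> hit [15,34], descend [13, 16, 18, 19]
  N13 x:[53/2,32] y:[6,14] z:[15,36] -> miss, prune
  N16 x:[37/2,23] y:[21,42] z:[21,48] -> hit [21,23], descend [2, 3, 6, 17]
    N2 x:[41/2,45/2] y:[21,23] z:[21,22] -> hit [21,22] leaf, test {P5@t=21}
    N3 x:[37/2,43/2] y:[21,24] z:[47,48] -> miss, prune
    N6 x:[41/2,23] y:[31,34] z:[34,37] -> miss, prune
    N17 x:[43/2,23] y:[37,42] z:[26,29] -> miss, prune
  N18 x:[47/2,34] y:[27,45] z:[20,44] -> hit [27,34], descend [7, 8, 10, 14]
    N7 x:[47/2,49/2] y:[35,37] z:[33,37] -> miss, prune
    N8 x:[33,34] y:[41,44] z:[20,21] -> miss, prune
    N10 x:[31,63/2] y:[27,30] z:[41,44] -> miss, prune
    N14 x:[51/2,55/2] y:[41,45] z:[38,39] -> miss, prune
  N19 x:[14,43/2] y:[7,24] z:[20,40] -> hit [20,43/2], descend [1, 5, 11, 15]
    N1 x:[39/2,43/2] y:[9,10] z:[35,37] -> miss, prune
    N5 x:[15,33/2] y:[18,24] z:[20,22] -> miss, prune
    N11 x:[14,17] y:[7,13] z:[35,38] -> miss, prune
    N15 x:[16,37/2] y:[7,9] z:[38,40] -> miss, prune

17 AABB tests over nodes [0, 13, 16, 2, 3, 6, 17, 18, 7, 8, 10, 14, 19, 1, 5, 11, 15]; 1 leaf entered; closest P5.

== RESULT ==
[0, 13, 16, 2, 3, 6, 17, 18, 7, 8, 10, 14, 19, 1, 5, 11, 15]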